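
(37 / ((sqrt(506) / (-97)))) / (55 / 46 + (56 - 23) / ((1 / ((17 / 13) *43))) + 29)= -46657 *sqrt(506) / 12404865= -0.08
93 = 93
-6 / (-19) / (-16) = -3 / 152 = -0.02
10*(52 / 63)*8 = 4160 / 63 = 66.03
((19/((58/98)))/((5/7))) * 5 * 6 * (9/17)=351918/493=713.83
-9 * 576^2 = -2985984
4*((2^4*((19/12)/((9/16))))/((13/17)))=82688/351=235.58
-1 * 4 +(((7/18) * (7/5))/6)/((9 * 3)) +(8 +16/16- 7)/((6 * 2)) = -55841/14580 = -3.83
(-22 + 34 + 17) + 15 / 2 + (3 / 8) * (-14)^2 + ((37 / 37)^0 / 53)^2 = 308991 / 2809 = 110.00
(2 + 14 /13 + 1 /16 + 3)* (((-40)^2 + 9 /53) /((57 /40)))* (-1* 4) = -27576.48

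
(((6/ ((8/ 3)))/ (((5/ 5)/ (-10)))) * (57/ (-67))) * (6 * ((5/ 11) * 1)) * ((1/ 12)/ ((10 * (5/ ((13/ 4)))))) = 6669/ 23584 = 0.28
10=10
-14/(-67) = 14/67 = 0.21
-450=-450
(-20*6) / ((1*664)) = -15 / 83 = -0.18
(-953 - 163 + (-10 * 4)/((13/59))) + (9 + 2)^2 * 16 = 8300/13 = 638.46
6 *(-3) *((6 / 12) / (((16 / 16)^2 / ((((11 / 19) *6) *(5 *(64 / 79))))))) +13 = -170567 / 1501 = -113.64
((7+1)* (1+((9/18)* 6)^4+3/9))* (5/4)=2470/3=823.33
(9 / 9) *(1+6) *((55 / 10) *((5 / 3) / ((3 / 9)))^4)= 48125 / 2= 24062.50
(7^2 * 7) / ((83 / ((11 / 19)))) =3773 / 1577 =2.39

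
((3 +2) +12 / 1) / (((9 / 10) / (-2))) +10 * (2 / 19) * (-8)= -46.20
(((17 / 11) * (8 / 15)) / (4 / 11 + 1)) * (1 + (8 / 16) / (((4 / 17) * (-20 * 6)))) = 16031 / 27000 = 0.59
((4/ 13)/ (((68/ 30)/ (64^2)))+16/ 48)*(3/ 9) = 368861/ 1989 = 185.45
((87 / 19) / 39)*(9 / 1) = 261 / 247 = 1.06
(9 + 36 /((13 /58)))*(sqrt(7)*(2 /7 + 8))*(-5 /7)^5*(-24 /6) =32625000*sqrt(7) /31213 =2765.44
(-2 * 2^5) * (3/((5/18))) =-3456/5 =-691.20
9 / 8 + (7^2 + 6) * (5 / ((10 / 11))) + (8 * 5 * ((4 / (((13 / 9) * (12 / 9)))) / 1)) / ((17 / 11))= 631849 / 1768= 357.38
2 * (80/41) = 160/41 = 3.90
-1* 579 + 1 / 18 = -10421 / 18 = -578.94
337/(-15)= -337/15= -22.47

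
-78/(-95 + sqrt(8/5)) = 52 * sqrt(10)/15039 + 12350/15039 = 0.83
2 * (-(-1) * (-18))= -36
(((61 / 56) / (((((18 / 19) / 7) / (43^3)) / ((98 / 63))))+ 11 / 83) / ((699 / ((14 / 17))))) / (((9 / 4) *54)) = 374768458967 / 38826252774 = 9.65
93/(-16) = -93/16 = -5.81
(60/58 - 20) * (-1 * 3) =1650/29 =56.90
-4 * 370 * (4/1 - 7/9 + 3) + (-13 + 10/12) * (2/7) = -9212.37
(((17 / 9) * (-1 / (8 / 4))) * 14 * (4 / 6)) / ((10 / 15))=-13.22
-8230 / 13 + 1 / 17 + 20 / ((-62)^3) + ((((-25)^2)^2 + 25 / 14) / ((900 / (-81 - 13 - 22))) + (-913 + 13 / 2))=-51886.97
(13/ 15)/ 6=13/ 90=0.14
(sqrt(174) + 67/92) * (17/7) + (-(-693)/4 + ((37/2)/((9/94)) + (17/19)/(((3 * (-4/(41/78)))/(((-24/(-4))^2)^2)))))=17 * sqrt(174)/7 + 113615353/357903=349.48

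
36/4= 9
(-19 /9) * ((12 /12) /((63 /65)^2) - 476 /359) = 7076911 /12823839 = 0.55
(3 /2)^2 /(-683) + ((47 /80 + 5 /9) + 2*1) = 1544009 /491760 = 3.14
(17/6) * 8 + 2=74/3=24.67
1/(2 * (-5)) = -1/10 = -0.10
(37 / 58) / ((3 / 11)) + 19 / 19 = 581 / 174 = 3.34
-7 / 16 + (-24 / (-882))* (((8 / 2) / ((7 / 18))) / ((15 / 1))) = -11493 / 27440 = -0.42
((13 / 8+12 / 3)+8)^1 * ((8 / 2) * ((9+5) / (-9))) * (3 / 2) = -763 / 6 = -127.17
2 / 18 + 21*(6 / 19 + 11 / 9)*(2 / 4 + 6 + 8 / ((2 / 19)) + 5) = 966563 / 342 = 2826.21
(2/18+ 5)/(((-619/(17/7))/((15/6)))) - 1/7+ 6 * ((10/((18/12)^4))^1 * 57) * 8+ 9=211100567/38997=5413.25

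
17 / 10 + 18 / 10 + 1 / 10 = 18 / 5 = 3.60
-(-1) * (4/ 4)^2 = 1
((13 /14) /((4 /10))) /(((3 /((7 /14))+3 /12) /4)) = 52 /35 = 1.49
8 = 8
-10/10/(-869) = 1/869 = 0.00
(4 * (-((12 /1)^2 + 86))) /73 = -920 /73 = -12.60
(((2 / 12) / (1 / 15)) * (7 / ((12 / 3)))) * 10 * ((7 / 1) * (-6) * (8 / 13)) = -14700 / 13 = -1130.77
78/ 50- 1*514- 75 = -14686/ 25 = -587.44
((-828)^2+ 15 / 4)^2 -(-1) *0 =7520489007201 / 16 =470030562950.06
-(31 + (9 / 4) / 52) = -6457 / 208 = -31.04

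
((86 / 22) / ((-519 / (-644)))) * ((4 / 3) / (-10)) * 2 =-110768 / 85635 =-1.29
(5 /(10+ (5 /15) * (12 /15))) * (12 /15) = 30 /77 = 0.39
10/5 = 2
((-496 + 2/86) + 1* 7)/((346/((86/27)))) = -4.50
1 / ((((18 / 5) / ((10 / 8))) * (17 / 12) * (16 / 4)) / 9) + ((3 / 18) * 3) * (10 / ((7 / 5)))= 3925 / 952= 4.12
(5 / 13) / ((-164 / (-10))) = 25 / 1066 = 0.02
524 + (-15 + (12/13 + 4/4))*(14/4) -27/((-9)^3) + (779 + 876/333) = 16362301/12987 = 1259.90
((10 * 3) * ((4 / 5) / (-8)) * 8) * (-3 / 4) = 18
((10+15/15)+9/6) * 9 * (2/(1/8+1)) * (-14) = -2800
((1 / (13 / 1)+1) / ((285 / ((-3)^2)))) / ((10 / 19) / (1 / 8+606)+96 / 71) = 556143 / 22125640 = 0.03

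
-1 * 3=-3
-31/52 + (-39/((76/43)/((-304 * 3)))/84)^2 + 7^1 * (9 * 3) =146721161/2548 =57582.87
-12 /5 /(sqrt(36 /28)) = -4 *sqrt(7) /5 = -2.12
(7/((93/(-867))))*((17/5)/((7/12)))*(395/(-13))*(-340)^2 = 538409774400/403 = 1336004402.98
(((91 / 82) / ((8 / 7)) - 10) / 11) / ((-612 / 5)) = 29615 / 4416192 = 0.01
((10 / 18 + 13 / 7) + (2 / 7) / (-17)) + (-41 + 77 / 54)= -238907 / 6426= -37.18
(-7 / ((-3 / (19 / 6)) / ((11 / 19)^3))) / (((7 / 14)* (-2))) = -9317 / 6498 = -1.43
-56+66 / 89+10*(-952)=-852198 / 89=-9575.26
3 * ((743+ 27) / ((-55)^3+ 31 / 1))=-385 / 27724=-0.01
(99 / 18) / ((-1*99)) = -0.06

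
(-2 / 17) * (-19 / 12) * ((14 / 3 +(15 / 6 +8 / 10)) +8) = 9101 / 3060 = 2.97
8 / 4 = 2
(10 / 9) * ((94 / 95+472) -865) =-74482 / 171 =-435.57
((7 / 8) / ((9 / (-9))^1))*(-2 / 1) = 7 / 4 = 1.75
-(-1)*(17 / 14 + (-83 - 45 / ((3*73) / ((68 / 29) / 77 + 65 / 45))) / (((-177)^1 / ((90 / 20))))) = 64094307 / 19235062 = 3.33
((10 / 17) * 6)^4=12960000 / 83521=155.17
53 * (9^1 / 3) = 159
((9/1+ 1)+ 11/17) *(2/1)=21.29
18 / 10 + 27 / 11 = 234 / 55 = 4.25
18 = 18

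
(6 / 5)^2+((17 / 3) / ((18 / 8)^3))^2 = 201780484 / 119574225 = 1.69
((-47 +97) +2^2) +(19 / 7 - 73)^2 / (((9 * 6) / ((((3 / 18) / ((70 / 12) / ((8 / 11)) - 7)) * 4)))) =819298 / 7203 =113.74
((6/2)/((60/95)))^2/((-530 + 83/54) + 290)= -9747/103016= -0.09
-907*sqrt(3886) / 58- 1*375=-907*sqrt(3886) / 58- 375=-1349.83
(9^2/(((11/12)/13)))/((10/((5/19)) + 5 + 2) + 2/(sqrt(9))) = 37908/1507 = 25.15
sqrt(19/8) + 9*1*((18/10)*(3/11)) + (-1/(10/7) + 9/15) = 5.86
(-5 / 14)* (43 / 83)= -215 / 1162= -0.19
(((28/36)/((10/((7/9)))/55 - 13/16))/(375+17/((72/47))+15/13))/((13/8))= -78848/36919853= -0.00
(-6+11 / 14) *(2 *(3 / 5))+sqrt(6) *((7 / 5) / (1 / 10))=-219 / 35+14 *sqrt(6)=28.04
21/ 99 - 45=-1478/ 33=-44.79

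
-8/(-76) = 0.11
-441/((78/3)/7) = -118.73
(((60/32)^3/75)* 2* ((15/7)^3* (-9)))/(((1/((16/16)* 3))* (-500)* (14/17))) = 557685/4917248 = 0.11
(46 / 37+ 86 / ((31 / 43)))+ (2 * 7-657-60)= -668089 / 1147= -582.47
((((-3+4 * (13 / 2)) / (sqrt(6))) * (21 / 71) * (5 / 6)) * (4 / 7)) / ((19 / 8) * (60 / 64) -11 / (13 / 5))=-1664 * sqrt(6) / 6177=-0.66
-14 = -14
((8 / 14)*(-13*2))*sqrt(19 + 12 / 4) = -104*sqrt(22) / 7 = -69.69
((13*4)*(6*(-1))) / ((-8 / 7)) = 273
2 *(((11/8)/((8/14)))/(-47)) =-77/752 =-0.10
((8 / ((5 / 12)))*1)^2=9216 / 25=368.64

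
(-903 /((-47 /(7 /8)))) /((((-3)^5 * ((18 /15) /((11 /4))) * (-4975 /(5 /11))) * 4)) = 2107 /581831424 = 0.00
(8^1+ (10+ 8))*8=208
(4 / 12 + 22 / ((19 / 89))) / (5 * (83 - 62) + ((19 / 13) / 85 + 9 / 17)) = 6511765 / 6647853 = 0.98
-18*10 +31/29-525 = -20414/29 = -703.93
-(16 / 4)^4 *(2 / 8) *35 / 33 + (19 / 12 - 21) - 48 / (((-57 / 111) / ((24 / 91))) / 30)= 49622591 / 76076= 652.28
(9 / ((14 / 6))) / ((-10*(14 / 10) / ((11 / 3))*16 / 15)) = -1485 / 1568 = -0.95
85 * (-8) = -680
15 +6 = 21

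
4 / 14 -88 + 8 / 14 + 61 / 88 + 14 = -44629 / 616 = -72.45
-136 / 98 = -1.39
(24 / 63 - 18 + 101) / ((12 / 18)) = 1751 / 14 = 125.07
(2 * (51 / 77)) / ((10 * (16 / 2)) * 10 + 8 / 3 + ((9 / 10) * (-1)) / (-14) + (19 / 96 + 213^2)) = 48960 / 1706514491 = 0.00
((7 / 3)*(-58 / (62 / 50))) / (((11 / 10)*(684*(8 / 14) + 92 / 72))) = -4263000 / 16848469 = -0.25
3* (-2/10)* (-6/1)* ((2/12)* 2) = 1.20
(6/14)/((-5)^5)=-3/21875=-0.00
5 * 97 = 485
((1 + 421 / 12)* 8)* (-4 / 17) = -67.92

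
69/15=23/5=4.60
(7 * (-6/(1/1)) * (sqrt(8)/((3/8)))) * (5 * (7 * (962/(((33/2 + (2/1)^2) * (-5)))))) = 3016832 * sqrt(2)/41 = 104059.63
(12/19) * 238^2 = 679728/19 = 35775.16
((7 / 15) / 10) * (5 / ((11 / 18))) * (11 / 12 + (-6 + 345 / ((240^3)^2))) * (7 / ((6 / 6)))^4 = -1088466282086013439 / 233570304000000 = -4660.12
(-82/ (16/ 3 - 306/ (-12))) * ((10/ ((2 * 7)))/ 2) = -246/ 259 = -0.95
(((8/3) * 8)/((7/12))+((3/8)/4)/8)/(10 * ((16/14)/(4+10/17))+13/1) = 2556723/1082624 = 2.36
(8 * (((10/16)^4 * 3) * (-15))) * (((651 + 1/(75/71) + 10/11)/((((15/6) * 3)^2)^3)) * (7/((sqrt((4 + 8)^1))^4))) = -1885121/192456000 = -0.01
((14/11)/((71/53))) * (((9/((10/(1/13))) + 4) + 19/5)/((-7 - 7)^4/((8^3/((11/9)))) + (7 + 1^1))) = 9936864/132519725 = 0.07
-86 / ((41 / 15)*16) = -645 / 328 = -1.97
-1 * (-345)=345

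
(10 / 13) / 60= 1 / 78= 0.01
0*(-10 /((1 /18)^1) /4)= 0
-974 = -974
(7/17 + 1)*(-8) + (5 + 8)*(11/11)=29/17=1.71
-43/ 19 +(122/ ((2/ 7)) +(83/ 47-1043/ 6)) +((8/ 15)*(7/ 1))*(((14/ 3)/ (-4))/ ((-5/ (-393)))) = -4004087/ 44650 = -89.68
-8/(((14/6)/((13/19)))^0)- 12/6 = -10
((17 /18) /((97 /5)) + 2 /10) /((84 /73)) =158483 /733320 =0.22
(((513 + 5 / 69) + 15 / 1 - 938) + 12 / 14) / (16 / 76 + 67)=-6.09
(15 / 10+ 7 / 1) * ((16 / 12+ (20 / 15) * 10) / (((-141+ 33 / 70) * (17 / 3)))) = -1540 / 9837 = -0.16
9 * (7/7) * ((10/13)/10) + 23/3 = 326/39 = 8.36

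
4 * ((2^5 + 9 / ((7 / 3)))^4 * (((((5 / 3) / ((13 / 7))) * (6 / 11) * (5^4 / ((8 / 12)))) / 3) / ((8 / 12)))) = 74421112518750 / 49049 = 1517280933.73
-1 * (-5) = 5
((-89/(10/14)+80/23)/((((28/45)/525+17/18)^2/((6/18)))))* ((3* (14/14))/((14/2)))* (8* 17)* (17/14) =-146728782450000/45917010503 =-3195.52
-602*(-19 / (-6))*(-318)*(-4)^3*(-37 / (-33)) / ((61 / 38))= -54549560576 / 2013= -27098639.13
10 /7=1.43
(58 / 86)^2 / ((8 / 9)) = 7569 / 14792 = 0.51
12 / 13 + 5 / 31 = 437 / 403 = 1.08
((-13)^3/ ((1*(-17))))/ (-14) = -2197/ 238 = -9.23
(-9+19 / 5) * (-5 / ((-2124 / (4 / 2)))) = -13 / 531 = -0.02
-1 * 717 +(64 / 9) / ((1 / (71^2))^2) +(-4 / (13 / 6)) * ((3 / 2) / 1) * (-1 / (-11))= 232566781409 / 1287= 180704569.86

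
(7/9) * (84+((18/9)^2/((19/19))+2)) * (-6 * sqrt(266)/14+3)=210 - 30 * sqrt(266)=-279.29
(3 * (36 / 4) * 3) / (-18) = -9 / 2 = -4.50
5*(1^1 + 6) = 35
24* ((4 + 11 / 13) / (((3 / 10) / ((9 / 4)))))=11340 / 13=872.31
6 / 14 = 3 / 7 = 0.43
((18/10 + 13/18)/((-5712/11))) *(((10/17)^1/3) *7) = -2497/374544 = -0.01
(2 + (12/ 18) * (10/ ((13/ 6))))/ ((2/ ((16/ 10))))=264/ 65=4.06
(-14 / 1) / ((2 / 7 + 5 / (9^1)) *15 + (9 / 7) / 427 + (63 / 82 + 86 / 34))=-174999972 / 198997007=-0.88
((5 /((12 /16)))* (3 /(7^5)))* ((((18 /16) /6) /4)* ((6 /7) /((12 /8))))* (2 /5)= 3 /235298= 0.00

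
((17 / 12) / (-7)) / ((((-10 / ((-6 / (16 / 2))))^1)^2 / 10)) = -51 / 4480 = -0.01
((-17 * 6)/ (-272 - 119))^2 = 36/ 529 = 0.07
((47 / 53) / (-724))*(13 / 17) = -611 / 652324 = -0.00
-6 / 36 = -1 / 6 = -0.17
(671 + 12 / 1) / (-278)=-683 / 278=-2.46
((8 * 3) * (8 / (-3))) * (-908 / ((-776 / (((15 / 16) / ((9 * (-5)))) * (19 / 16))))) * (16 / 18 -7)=-237215 / 20952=-11.32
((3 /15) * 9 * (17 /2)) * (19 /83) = 2907 /830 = 3.50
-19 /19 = -1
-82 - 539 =-621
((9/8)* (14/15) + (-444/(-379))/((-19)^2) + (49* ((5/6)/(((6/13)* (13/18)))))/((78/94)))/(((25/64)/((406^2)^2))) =10341913198165.06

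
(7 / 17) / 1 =7 / 17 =0.41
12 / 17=0.71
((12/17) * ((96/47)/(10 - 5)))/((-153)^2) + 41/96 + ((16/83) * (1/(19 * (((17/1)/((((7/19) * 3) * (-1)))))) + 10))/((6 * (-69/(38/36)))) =45825711771599/108544832537760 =0.42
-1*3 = -3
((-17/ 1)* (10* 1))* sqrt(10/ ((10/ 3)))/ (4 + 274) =-85* sqrt(3)/ 139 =-1.06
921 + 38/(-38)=920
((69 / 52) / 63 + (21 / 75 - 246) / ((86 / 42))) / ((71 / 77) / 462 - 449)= 119297028697 / 446435707250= 0.27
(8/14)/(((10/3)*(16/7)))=3/40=0.08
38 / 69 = 0.55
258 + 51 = 309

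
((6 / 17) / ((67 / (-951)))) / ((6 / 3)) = -2853 / 1139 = -2.50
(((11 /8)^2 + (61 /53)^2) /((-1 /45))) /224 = -26011485 /40269824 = -0.65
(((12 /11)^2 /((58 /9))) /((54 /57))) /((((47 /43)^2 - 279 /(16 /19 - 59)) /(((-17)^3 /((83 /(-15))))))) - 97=-121436304820823 /1782794825009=-68.12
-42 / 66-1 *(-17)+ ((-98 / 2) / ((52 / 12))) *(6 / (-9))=3418 / 143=23.90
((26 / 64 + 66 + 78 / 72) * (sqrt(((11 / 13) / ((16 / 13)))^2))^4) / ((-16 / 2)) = -94859039 / 50331648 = -1.88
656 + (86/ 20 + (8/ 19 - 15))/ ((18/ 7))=247761/ 380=652.00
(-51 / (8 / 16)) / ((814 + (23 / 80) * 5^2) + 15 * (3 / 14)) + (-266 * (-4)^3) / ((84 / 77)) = 4322627456 / 276999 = 15605.21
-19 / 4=-4.75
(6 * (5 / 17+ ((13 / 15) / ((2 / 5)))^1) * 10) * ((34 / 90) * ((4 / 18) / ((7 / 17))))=17068 / 567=30.10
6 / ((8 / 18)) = 27 / 2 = 13.50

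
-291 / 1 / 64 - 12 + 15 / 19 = -19161 / 1216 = -15.76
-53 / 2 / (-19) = 53 / 38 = 1.39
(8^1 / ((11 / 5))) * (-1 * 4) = -160 / 11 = -14.55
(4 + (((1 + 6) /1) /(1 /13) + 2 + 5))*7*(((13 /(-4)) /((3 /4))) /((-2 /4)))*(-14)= -86632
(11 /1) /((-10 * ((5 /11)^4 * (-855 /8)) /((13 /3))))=8374652 /8015625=1.04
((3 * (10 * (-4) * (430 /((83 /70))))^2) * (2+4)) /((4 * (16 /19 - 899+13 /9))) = -12970692000000 /12283087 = -1055979.82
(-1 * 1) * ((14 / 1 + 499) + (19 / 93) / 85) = -4055284 / 7905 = -513.00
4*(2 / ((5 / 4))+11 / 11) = 52 / 5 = 10.40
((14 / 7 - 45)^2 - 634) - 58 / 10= 1209.20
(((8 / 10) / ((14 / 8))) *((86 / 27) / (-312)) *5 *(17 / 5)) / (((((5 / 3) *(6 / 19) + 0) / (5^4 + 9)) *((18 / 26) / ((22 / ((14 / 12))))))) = -2603.16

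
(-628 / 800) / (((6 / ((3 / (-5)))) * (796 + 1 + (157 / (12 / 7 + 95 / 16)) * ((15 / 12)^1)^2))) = 134549 / 1421008000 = 0.00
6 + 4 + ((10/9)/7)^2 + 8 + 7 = 99325/3969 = 25.03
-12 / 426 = -2 / 71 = -0.03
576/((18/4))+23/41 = 5271/41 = 128.56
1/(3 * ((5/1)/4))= 0.27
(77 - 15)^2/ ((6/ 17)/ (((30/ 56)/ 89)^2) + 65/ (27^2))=1190967300/ 3018118729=0.39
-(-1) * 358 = 358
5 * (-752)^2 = 2827520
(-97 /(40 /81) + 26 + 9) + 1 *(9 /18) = -6437 /40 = -160.92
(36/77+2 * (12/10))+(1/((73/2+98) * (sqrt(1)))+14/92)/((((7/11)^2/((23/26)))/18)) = 172342257/18848830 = 9.14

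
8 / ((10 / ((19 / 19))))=4 / 5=0.80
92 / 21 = 4.38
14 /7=2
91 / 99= 0.92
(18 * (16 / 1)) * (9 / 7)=2592 / 7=370.29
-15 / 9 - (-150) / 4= 215 / 6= 35.83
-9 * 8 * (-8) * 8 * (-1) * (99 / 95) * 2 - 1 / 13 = -11861087 / 1235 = -9604.12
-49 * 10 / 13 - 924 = -12502 / 13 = -961.69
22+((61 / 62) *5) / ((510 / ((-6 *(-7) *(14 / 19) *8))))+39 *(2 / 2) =634705 / 10013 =63.39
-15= -15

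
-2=-2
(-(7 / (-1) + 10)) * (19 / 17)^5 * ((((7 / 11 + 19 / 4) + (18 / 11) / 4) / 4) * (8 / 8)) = -111424455 / 14699696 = -7.58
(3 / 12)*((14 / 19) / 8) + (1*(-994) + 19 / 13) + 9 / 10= -19594321 / 19760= -991.62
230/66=115/33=3.48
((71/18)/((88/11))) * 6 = 71/24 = 2.96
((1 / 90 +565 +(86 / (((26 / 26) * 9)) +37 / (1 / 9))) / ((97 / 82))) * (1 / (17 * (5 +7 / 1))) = 1116307 / 296820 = 3.76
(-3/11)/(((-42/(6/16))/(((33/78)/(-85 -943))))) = -3/2993536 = -0.00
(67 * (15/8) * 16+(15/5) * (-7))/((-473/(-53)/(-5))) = -1114.34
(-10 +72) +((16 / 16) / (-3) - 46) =47 / 3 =15.67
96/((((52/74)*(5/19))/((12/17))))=404928/1105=366.45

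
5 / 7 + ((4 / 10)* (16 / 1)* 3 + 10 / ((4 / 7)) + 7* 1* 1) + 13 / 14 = 45.34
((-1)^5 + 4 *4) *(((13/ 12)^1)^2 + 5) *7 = 648.23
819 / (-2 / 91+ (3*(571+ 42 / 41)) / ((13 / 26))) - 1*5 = -60970591 / 12805256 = -4.76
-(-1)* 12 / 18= 2 / 3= 0.67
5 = 5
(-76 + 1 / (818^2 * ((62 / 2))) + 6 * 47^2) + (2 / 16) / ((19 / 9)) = 10387316204253 / 788228072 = 13178.06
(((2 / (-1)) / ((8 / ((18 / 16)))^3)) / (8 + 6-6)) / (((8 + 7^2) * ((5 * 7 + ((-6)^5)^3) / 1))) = 243 / 9367469116651208704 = 0.00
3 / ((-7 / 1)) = -3 / 7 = -0.43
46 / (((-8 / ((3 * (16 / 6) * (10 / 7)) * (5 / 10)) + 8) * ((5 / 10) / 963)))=147660 / 11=13423.64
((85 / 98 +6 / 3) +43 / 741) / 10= 0.29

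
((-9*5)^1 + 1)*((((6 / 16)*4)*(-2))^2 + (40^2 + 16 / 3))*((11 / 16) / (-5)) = 586003 / 60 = 9766.72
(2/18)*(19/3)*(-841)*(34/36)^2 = -4617931/8748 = -527.88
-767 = -767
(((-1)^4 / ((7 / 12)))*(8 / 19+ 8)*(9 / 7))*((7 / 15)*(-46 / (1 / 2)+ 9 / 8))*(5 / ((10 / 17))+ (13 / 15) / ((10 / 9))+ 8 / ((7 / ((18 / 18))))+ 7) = -319193712 / 23275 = -13714.02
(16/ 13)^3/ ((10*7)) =2048/ 76895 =0.03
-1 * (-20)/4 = 5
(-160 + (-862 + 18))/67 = -1004/67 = -14.99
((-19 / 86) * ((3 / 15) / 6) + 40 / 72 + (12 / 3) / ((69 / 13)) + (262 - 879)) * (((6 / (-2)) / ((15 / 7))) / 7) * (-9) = -109606591 / 98900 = -1108.26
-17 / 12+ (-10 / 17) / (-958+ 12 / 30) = -1.42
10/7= 1.43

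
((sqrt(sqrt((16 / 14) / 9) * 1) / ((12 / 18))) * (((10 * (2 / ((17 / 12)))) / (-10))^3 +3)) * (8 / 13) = 3660 * 14^(3 / 4) * sqrt(3) / 447083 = 0.10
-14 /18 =-7 /9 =-0.78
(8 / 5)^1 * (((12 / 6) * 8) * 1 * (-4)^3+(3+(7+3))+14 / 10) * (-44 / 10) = 888448 / 125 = 7107.58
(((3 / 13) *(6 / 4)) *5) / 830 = 9 / 4316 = 0.00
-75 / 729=-25 / 243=-0.10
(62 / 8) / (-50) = -31 / 200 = -0.16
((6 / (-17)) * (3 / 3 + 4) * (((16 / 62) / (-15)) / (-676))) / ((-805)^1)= 4 / 71695715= 0.00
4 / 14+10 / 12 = 47 / 42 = 1.12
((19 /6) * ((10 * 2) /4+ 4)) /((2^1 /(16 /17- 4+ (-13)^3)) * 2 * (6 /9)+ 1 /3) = 6395571 /74530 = 85.81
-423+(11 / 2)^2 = -1571 / 4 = -392.75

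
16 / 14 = 8 / 7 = 1.14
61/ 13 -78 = -73.31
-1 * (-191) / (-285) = -191 / 285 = -0.67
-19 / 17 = -1.12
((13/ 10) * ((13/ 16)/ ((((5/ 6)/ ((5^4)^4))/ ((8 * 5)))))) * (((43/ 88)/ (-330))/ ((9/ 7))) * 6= -310479736328125/ 5808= -53457254877.43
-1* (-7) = 7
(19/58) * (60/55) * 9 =1026/319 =3.22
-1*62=-62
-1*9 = -9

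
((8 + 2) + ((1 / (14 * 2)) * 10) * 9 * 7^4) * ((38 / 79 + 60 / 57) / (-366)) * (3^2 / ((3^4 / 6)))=-21.59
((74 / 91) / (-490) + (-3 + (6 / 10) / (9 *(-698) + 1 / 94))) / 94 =-19759583446 / 618771617555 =-0.03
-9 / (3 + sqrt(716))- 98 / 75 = -67261 / 53025- 18 * sqrt(179) / 707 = -1.61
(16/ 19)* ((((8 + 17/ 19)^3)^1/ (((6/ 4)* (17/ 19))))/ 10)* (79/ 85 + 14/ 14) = 12665546816/ 148668825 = 85.19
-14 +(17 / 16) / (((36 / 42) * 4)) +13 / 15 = -8207 / 640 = -12.82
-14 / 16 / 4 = -7 / 32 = -0.22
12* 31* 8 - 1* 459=2517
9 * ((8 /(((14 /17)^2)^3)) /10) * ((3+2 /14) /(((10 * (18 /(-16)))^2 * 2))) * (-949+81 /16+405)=-2289520832357 /14823774000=-154.45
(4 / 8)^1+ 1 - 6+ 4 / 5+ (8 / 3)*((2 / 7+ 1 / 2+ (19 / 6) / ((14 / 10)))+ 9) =17909 / 630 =28.43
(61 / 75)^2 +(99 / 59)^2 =68083426 / 19580625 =3.48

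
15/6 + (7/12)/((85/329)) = 4853/1020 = 4.76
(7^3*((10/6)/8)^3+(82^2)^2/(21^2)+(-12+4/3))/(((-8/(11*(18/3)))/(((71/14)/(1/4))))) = -54233247514127/3161088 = -17156513.05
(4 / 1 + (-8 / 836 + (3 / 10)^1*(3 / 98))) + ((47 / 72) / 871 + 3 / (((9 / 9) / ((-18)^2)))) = 3134101097033 / 3211167960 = 976.00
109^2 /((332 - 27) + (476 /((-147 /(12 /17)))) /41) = 3409847 /87519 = 38.96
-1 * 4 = -4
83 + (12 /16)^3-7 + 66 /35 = 175409 /2240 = 78.31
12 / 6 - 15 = -13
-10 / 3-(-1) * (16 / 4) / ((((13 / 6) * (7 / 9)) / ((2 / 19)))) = -15994 / 5187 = -3.08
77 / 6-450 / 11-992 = -67325 / 66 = -1020.08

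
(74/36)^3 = 50653/5832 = 8.69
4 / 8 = 1 / 2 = 0.50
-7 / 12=-0.58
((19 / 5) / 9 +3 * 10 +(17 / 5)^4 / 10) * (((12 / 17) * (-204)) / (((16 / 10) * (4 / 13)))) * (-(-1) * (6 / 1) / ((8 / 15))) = -288163863 / 2000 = -144081.93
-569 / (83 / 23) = -13087 / 83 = -157.67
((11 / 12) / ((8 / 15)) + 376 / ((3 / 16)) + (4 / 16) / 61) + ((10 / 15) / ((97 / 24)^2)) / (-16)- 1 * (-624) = 144968697641 / 55099104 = 2631.05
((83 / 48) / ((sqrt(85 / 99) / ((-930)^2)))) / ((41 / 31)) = 111269385 * sqrt(935) / 2788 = 1220362.13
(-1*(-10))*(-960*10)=-96000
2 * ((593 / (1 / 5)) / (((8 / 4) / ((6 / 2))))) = 8895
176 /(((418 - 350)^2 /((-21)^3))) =-101871 /289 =-352.49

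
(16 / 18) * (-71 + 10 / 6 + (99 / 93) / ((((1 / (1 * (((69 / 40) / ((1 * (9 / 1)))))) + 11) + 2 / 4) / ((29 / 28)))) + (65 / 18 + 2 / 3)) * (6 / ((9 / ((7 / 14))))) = -780840736 / 40550139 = -19.26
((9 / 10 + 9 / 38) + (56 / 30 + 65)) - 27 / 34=651259 / 9690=67.21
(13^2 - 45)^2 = 15376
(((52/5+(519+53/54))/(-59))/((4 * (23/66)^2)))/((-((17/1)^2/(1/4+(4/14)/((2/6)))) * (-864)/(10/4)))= -537154453/2618535983616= -0.00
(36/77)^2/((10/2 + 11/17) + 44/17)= 5508/207515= 0.03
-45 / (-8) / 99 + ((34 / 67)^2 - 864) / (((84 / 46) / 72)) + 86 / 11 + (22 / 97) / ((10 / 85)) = -830194137079 / 24384248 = -34046.33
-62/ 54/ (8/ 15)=-155/ 72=-2.15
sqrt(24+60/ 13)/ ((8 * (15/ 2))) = sqrt(1209)/ 390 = 0.09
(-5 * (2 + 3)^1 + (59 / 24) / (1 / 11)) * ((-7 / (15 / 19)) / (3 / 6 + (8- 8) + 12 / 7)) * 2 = -16.35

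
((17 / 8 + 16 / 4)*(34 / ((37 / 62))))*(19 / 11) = 602.75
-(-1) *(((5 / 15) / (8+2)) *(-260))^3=-17576 / 27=-650.96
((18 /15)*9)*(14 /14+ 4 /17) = 1134 /85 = 13.34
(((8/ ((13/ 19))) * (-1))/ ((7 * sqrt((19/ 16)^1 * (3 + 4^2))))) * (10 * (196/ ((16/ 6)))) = -3360/ 13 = -258.46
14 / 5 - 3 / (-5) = 17 / 5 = 3.40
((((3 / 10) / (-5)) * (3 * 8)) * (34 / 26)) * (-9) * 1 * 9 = 49572 / 325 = 152.53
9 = 9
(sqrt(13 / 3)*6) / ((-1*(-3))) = 4.16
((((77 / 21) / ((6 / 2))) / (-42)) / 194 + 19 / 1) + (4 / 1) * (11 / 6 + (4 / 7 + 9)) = 4738633 / 73332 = 64.62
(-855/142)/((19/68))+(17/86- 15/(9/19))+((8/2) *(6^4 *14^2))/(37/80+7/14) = 212700863801/201498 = 1055597.89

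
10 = 10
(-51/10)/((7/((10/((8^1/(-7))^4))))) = -17493/4096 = -4.27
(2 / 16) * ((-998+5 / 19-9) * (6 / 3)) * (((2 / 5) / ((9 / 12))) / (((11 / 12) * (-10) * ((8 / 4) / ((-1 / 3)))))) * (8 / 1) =-102016 / 5225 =-19.52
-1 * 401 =-401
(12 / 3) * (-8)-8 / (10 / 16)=-224 / 5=-44.80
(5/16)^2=25/256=0.10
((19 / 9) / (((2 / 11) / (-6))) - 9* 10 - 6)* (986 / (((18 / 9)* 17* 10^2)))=-14413 / 300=-48.04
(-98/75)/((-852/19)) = 931/31950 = 0.03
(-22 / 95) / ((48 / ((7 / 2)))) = -77 / 4560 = -0.02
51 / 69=17 / 23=0.74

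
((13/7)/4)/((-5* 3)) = -13/420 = -0.03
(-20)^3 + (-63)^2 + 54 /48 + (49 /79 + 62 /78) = -99293479 /24648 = -4028.46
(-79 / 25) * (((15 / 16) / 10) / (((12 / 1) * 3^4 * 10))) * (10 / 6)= -79 / 1555200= -0.00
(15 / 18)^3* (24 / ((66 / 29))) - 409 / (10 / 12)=-1439551 / 2970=-484.70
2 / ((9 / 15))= 10 / 3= 3.33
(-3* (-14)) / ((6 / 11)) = 77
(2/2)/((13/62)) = 62/13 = 4.77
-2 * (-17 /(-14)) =-17 /7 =-2.43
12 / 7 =1.71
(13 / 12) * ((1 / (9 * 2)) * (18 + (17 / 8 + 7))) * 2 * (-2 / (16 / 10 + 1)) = -1085 / 432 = -2.51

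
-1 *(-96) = 96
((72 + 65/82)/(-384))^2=35628961/991494144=0.04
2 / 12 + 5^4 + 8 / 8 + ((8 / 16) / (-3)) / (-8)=626.19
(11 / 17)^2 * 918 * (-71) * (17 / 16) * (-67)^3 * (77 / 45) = 596870489523 / 40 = 14921762238.08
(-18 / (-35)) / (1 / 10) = 36 / 7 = 5.14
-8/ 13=-0.62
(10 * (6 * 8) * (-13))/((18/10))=-10400/3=-3466.67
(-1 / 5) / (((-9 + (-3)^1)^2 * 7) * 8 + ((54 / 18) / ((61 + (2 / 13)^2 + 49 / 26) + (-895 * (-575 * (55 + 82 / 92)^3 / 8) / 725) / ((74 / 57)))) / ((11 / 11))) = -0.00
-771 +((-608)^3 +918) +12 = -224755553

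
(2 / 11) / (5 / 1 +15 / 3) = 1 / 55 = 0.02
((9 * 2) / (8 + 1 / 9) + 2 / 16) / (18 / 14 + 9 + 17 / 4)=259 / 1606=0.16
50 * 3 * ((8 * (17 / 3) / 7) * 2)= 13600 / 7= 1942.86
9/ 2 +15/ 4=33/ 4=8.25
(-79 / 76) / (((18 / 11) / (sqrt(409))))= -12.85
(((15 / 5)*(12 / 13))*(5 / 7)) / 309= 60 / 9373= 0.01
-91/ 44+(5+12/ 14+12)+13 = 8867/ 308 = 28.79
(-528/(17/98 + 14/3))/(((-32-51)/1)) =155232/118109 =1.31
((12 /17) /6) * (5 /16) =5 /136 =0.04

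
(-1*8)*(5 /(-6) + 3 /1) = -17.33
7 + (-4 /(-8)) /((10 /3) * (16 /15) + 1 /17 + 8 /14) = 63833 /8966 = 7.12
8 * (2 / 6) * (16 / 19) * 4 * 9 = 1536 / 19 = 80.84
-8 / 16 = -1 / 2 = -0.50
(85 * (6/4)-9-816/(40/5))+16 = 65/2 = 32.50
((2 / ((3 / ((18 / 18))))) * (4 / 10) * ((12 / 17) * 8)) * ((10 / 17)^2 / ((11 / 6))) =15360 / 54043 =0.28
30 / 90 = 1 / 3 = 0.33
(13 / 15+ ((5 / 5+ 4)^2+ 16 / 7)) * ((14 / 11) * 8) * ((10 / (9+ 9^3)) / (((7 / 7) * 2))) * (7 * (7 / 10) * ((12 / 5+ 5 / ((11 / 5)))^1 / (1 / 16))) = 2382394112 / 3348675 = 711.44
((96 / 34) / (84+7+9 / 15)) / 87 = 40 / 112897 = 0.00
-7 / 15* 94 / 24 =-329 / 180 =-1.83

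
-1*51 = -51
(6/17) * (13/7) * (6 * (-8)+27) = -234/17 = -13.76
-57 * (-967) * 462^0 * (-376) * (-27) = 559568088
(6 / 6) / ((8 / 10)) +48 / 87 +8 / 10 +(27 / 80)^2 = 504021 / 185600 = 2.72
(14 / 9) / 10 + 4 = 187 / 45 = 4.16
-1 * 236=-236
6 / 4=3 / 2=1.50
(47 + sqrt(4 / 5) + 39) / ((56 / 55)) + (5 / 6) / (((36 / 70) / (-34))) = 11 * sqrt(5) / 28 + 22205 / 756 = 30.25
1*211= 211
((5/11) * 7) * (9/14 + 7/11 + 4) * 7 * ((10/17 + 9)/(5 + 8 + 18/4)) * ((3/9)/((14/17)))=26.08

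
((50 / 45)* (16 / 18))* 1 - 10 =-730 / 81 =-9.01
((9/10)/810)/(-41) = -1/36900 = -0.00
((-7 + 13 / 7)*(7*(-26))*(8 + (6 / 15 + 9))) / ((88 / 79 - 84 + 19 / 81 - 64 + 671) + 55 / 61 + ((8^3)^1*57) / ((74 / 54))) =1176085161576 / 1575802943795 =0.75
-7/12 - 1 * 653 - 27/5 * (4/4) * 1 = -39539/60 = -658.98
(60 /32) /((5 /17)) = 51 /8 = 6.38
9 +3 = 12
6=6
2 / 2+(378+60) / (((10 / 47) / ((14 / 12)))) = 24027 / 10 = 2402.70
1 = 1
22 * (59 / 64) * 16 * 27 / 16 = 17523 / 32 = 547.59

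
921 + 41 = 962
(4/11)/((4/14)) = 14/11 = 1.27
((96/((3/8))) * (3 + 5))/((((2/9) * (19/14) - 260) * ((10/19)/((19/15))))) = -18.98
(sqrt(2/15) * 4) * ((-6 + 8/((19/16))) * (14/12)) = 196 * sqrt(30)/855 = 1.26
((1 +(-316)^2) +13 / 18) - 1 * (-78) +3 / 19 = 34178071 / 342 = 99935.88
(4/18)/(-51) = -2/459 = -0.00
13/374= 0.03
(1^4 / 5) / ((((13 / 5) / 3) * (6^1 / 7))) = 7 / 26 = 0.27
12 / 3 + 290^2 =84104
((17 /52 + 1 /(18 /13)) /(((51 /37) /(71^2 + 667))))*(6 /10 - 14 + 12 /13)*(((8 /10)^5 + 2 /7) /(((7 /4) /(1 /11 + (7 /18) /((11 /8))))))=-41752025246028536 /5879639390625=-7101.12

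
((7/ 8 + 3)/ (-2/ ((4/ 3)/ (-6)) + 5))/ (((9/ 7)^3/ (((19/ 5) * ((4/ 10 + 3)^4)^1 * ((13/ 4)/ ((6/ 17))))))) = 532720407401/ 874800000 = 608.96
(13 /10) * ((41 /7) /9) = 533 /630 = 0.85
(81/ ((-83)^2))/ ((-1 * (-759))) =27/ 1742917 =0.00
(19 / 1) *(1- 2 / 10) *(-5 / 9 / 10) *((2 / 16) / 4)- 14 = -10099 / 720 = -14.03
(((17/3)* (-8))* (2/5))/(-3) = 272/45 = 6.04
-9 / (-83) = 9 / 83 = 0.11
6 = 6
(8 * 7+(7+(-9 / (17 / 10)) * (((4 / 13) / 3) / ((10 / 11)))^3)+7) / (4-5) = -196060954 / 2801175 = -69.99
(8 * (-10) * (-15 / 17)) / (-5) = -240 / 17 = -14.12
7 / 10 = 0.70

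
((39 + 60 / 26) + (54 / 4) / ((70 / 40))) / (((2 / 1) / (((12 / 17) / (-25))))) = -26766 / 38675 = -0.69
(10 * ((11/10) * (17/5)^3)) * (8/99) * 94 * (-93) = -114531856/375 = -305418.28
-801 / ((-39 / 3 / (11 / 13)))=8811 / 169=52.14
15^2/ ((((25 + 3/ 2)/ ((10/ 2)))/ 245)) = 551250/ 53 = 10400.94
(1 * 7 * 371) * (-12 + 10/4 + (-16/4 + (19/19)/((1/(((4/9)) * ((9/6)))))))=-199969/6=-33328.17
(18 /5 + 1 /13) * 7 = 1673 /65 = 25.74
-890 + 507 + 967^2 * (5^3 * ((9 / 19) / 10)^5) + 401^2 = 317823895575961 / 1980879200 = 160445.87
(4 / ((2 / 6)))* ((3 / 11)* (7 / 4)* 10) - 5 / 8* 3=4875 / 88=55.40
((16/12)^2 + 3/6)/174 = 0.01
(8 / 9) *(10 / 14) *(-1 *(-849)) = 11320 / 21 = 539.05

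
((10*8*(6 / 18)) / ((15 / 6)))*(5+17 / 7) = 1664 / 21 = 79.24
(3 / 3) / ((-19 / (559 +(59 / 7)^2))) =-30872 / 931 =-33.16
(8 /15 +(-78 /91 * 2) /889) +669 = 62497409 /93345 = 669.53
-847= -847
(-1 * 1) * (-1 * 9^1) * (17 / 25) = 153 / 25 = 6.12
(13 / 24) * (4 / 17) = 13 / 102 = 0.13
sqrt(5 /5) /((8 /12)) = 3 /2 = 1.50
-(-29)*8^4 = 118784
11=11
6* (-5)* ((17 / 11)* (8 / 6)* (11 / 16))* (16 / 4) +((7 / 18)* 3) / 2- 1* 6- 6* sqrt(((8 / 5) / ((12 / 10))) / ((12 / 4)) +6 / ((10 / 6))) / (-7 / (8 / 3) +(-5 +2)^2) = -2105 / 12- 16* sqrt(910) / 255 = -177.31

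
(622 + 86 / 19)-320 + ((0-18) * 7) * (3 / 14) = 5311 / 19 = 279.53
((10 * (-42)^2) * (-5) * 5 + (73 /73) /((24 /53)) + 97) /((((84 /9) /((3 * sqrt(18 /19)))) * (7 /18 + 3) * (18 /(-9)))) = 857111139 * sqrt(38) /259616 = 20351.55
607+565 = 1172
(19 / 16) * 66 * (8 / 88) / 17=0.42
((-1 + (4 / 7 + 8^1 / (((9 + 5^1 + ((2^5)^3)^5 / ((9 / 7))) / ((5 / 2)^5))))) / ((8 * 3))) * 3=-453347182355485940486907 / 8462480737302404222947264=-0.05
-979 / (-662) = 979 / 662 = 1.48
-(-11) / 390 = 11 / 390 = 0.03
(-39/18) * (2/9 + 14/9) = -3.85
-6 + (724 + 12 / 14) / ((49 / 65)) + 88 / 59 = 957.04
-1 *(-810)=810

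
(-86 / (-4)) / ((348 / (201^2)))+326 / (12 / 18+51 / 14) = 107990205 / 41992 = 2571.69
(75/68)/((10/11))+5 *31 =21245/136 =156.21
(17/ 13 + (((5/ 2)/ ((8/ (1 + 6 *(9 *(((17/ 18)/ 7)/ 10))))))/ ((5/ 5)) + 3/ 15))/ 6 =9939/ 29120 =0.34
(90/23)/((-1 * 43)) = -90/989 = -0.09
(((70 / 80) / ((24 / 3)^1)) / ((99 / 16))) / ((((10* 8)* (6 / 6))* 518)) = 1 / 2344320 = 0.00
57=57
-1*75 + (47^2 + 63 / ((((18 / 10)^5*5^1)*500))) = 56004731 / 26244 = 2134.00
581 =581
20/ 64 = 5/ 16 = 0.31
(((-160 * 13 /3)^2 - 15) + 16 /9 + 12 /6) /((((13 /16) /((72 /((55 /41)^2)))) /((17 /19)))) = 15824978754944 /747175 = 21179748.73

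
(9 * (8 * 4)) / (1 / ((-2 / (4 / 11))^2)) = 8712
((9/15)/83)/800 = 3/332000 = 0.00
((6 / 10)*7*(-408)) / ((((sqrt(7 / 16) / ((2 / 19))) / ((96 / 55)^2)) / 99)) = -812187648*sqrt(7) / 26125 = -82252.50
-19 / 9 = -2.11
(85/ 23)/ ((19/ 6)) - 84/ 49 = -0.55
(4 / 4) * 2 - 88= -86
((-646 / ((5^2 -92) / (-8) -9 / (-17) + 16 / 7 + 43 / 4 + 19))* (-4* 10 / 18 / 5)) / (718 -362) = 614992 / 31218975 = 0.02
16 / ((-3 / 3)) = -16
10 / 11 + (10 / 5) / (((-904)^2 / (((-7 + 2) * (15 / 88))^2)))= 2876605945 / 3164260352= 0.91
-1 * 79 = -79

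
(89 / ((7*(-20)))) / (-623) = 1 / 980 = 0.00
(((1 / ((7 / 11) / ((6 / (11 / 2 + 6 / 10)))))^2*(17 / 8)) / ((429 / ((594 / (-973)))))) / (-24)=1388475 / 4612559042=0.00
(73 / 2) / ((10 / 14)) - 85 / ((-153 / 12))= 1733 / 30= 57.77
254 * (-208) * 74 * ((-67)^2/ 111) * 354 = -55970432128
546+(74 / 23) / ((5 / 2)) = 547.29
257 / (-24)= -257 / 24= -10.71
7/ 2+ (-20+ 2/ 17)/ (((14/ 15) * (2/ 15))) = -156.27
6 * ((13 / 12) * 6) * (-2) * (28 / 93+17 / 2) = -21281 / 31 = -686.48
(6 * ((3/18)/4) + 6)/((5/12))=15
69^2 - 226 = 4535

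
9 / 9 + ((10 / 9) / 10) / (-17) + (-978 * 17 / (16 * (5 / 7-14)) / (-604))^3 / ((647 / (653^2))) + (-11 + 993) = 326572403396733346109507 / 332706717705169502208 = 981.56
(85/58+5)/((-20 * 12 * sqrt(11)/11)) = -25 * sqrt(11)/928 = -0.09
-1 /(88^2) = -0.00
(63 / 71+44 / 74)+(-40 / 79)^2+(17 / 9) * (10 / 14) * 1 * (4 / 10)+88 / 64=30184982407 / 8263133928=3.65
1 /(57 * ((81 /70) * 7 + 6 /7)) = 70 /35739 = 0.00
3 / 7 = 0.43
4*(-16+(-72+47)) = -164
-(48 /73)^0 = -1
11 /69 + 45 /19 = 3314 /1311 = 2.53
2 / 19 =0.11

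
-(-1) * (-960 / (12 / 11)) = -880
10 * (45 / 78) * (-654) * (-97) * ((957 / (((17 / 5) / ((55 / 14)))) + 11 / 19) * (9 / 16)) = 107114635586475 / 470288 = 227763914.00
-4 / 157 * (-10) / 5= 8 / 157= 0.05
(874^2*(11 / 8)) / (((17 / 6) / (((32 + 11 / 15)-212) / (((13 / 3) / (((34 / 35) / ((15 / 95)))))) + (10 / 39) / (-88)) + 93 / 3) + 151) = 8450510129171 / 1464206016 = 5771.39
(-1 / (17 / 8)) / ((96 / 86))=-43 / 102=-0.42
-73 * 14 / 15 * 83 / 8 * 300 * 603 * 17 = -2173878315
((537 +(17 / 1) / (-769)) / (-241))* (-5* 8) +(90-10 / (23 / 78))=618975530 / 4262567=145.21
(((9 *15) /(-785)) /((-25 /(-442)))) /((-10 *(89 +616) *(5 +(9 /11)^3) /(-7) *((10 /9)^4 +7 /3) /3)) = -28058136183 /66298064405000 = -0.00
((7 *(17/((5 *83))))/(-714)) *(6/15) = -1/6225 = -0.00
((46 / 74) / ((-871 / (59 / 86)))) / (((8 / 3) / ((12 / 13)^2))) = -36639 / 234193609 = -0.00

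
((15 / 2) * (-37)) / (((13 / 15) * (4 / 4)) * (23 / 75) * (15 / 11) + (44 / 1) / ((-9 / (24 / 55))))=152625 / 974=156.70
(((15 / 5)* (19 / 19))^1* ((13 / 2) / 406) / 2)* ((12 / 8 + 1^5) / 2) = 195 / 6496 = 0.03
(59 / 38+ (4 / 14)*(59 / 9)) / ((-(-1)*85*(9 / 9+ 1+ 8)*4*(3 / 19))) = 8201 / 1285200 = 0.01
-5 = -5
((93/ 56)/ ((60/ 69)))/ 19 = 2139/ 21280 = 0.10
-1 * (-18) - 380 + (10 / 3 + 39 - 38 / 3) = -997 / 3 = -332.33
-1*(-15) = 15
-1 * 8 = -8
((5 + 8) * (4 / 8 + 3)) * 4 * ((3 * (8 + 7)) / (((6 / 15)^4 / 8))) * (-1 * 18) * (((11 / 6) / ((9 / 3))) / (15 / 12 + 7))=-3412500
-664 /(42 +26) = -166 /17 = -9.76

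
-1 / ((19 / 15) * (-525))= 1 / 665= 0.00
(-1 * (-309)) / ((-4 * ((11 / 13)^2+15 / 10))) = -52221 / 1498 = -34.86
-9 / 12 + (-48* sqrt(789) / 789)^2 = 2283 / 1052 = 2.17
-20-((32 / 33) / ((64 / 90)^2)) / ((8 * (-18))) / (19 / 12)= -534815 / 26752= -19.99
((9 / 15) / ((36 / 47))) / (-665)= -47 / 39900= -0.00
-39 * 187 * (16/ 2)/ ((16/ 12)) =-43758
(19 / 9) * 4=8.44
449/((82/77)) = 34573/82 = 421.62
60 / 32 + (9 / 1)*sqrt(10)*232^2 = 15 / 8 + 484416*sqrt(10) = 1531859.77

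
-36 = -36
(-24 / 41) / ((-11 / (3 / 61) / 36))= 2592 / 27511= 0.09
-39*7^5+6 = -655467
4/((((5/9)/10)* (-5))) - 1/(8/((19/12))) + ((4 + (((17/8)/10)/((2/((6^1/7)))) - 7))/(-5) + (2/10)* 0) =-235471/16800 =-14.02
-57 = -57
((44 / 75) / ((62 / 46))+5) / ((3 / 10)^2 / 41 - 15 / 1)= -2072468 / 5718663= -0.36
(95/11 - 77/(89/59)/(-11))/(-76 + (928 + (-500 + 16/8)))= 6499/173283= 0.04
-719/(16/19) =-13661/16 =-853.81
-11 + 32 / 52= -135 / 13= -10.38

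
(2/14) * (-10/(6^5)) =-5/27216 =-0.00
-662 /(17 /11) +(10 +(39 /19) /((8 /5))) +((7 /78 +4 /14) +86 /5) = -1409081333 /3527160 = -399.49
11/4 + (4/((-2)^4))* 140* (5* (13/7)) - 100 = 227.75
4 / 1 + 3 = 7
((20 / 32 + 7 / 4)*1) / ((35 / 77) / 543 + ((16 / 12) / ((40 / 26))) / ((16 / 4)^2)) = 378290 / 8761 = 43.18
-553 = -553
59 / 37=1.59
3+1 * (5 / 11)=38 / 11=3.45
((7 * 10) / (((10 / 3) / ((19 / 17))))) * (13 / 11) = 5187 / 187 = 27.74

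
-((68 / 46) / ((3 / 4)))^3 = -2515456 / 328509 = -7.66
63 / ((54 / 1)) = 7 / 6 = 1.17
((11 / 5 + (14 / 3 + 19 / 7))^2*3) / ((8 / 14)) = 253009 / 525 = 481.92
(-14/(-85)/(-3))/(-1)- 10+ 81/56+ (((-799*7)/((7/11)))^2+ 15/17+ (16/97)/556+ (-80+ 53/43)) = 639531058799075791/8279101320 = 77246434.62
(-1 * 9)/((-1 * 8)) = 9/8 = 1.12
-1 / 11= -0.09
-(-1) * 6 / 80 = 3 / 40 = 0.08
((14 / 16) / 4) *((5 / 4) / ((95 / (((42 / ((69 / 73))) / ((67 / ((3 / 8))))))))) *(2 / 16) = 10731 / 119926784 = 0.00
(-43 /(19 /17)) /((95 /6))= -4386 /1805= -2.43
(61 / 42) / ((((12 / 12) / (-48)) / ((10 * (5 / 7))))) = -24400 / 49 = -497.96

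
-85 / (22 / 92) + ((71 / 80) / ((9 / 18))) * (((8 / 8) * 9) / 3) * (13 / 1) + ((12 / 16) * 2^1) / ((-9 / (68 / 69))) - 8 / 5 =-5246095 / 18216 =-287.99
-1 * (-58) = 58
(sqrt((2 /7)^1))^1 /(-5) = -sqrt(14) /35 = -0.11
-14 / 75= -0.19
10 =10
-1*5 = -5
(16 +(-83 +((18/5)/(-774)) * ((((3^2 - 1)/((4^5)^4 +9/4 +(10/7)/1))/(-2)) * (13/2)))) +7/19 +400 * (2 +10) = 31330449577425286418/6619059999233665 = 4733.37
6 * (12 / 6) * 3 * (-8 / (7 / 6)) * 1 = -1728 / 7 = -246.86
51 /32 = 1.59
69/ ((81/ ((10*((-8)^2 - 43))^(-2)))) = 23/ 1190700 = 0.00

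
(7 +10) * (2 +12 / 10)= 272 / 5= 54.40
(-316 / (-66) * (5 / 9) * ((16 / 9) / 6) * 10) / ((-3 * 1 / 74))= -4676800 / 24057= -194.40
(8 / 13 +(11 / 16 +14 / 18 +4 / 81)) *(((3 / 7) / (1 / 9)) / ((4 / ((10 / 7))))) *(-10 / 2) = -897175 / 61152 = -14.67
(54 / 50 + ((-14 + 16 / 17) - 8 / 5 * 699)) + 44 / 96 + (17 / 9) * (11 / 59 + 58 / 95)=-4300841343 / 3811400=-1128.42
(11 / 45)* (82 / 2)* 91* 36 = 164164 / 5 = 32832.80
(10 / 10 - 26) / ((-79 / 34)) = 850 / 79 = 10.76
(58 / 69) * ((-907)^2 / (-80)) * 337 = -8039748677 / 2760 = -2912952.42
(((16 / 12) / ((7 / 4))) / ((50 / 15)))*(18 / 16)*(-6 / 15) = -0.10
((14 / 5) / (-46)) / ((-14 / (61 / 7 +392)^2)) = 1573605 / 2254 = 698.14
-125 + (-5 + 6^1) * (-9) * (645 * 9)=-52370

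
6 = 6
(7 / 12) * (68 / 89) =119 / 267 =0.45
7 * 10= 70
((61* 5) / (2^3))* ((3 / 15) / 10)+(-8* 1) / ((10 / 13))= -771 / 80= -9.64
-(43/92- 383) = 35193/92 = 382.53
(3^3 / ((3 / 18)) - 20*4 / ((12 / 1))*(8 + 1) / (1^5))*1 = 102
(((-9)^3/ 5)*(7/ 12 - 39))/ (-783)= -4149/ 580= -7.15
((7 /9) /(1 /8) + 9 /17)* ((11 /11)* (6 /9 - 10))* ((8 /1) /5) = -231392 /2295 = -100.82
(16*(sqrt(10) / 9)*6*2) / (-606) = -32*sqrt(10) / 909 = -0.11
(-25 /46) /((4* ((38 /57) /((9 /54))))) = -25 /736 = -0.03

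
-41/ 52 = -0.79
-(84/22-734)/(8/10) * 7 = 70280/11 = 6389.09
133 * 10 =1330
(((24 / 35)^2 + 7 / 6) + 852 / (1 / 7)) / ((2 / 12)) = 43847431 / 1225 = 35793.82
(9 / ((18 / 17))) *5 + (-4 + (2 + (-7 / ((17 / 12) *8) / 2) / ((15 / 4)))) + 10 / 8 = 41.67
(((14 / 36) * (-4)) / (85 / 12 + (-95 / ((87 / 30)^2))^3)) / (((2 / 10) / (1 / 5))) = 33310105976 / 30713820053145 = 0.00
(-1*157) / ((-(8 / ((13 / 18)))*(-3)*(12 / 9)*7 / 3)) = -2041 / 1344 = -1.52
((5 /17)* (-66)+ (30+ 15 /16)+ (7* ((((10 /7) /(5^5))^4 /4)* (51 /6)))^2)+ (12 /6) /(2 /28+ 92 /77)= 380808196724392473697662365778473 /29057743772864341735839843750000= 13.11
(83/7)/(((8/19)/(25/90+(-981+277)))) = -19975859/1008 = -19817.32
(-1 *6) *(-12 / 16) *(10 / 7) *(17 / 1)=765 / 7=109.29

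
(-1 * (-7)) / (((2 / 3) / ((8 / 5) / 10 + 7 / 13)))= 4767 / 650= 7.33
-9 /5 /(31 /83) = -747 /155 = -4.82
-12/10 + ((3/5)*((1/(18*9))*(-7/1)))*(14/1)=-211/135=-1.56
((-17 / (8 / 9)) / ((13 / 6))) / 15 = -153 / 260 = -0.59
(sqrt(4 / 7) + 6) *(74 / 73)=148 *sqrt(7) / 511 + 444 / 73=6.85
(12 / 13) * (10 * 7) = 840 / 13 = 64.62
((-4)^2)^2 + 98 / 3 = 866 / 3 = 288.67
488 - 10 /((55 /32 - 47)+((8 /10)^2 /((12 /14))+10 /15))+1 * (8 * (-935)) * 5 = -3886182096 /105283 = -36911.77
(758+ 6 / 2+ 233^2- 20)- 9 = 55021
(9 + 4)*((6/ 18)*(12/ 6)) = 26/ 3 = 8.67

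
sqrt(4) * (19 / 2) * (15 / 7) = 285 / 7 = 40.71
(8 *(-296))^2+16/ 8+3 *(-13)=5607387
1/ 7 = 0.14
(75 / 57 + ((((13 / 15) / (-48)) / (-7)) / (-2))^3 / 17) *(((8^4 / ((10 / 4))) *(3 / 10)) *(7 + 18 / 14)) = 12623172709189453 / 2355651112500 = 5358.68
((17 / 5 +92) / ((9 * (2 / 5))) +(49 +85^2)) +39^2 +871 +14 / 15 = 290803 / 30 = 9693.43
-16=-16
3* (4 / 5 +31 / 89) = 1533 / 445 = 3.44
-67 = -67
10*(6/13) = 60/13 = 4.62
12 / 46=6 / 23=0.26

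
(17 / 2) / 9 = 17 / 18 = 0.94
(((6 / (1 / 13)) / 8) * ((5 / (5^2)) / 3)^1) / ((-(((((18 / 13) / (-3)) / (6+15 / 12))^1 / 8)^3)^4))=-107161690177271322370382001939373 / 10628820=-10082181293621617674434420.00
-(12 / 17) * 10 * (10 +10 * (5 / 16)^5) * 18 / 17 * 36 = -6389083575 / 2367488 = -2698.68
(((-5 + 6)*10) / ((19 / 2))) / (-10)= -2 / 19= -0.11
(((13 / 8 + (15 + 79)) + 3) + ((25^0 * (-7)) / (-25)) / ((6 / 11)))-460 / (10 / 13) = -299317 / 600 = -498.86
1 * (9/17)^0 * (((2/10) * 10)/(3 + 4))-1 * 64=-446/7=-63.71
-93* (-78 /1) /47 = 7254 /47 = 154.34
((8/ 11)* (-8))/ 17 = -64/ 187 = -0.34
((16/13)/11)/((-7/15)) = -0.24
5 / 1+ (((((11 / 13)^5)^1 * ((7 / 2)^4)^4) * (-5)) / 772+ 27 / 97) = -2595805782083076881063 / 1822156718866432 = -1424578.77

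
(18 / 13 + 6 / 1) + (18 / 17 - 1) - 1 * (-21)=6286 / 221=28.44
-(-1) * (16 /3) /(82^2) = 4 /5043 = 0.00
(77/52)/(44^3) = 7/402688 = 0.00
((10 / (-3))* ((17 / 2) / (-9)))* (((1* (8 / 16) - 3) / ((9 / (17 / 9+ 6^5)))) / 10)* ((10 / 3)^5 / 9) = -148752125000 / 4782969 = -31100.37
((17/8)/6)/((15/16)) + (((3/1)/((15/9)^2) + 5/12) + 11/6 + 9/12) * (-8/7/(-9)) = 1411/1575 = 0.90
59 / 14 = 4.21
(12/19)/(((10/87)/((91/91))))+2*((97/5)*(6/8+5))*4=17060/19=897.89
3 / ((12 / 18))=9 / 2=4.50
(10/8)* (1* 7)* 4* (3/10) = 21/2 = 10.50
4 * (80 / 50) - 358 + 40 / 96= -21071 / 60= -351.18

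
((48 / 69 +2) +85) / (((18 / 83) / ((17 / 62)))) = 2845987 / 25668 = 110.88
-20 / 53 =-0.38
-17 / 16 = -1.06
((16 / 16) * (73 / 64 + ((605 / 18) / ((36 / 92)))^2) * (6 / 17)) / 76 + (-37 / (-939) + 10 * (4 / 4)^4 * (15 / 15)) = 1253962723441 / 28301249664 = 44.31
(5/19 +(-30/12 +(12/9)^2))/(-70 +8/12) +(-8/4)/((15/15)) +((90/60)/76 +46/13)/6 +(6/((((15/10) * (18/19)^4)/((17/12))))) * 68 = 74203773539/155574432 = 476.97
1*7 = 7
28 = 28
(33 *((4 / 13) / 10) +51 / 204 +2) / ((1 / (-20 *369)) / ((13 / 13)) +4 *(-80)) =-313281 / 30700813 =-0.01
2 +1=3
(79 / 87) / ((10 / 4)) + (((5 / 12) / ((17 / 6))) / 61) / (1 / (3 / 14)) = 0.36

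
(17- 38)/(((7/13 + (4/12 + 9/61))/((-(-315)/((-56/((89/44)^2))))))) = 3561527151/7511680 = 474.13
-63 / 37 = -1.70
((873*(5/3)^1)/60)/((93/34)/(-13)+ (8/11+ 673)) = 235807/6549278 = 0.04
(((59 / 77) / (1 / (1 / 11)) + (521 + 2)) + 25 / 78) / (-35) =-6915659 / 462462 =-14.95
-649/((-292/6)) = 1947/146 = 13.34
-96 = -96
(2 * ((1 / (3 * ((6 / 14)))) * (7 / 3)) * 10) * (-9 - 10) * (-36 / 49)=1520 / 3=506.67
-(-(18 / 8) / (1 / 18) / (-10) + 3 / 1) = -141 / 20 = -7.05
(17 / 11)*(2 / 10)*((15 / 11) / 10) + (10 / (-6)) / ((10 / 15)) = -1487 / 605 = -2.46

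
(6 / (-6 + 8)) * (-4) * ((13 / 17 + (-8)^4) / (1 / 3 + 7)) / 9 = -139290 / 187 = -744.87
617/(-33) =-617/33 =-18.70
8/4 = 2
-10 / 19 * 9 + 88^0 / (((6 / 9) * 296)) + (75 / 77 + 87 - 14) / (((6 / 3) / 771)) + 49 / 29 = 716178594881 / 25116784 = 28513.94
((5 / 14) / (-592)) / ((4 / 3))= -15 / 33152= -0.00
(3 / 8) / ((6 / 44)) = 11 / 4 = 2.75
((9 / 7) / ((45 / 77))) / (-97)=-11 / 485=-0.02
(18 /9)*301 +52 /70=21096 /35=602.74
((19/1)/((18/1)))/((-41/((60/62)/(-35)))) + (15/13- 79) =-27011045/346983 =-77.85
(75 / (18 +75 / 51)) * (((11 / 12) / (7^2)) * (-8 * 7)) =-9350 / 2317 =-4.04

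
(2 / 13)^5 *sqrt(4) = 64 / 371293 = 0.00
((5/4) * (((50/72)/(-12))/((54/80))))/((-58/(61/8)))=0.01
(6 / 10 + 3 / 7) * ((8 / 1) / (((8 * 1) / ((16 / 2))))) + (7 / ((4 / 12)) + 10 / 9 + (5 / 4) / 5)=38543 / 1260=30.59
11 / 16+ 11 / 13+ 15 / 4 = 1099 / 208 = 5.28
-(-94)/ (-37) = -94/ 37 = -2.54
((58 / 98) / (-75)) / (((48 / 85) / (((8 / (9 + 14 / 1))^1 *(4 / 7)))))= -986 / 355005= -0.00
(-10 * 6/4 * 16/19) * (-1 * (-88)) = -21120/19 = -1111.58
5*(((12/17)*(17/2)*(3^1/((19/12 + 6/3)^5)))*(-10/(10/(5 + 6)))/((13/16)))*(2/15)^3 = -233570304/47777743975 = -0.00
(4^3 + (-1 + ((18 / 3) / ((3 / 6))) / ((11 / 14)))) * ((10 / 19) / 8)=4305 / 836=5.15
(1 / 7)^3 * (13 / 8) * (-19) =-247 / 2744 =-0.09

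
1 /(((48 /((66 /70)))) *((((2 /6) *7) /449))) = 3.78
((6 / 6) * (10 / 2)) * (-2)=-10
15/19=0.79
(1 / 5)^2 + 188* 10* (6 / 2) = 141001 / 25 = 5640.04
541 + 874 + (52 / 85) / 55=6615177 / 4675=1415.01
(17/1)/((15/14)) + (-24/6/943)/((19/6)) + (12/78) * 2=56505538/3493815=16.17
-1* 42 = -42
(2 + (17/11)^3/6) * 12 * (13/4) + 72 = 463169/2662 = 173.99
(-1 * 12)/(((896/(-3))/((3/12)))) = 9/896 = 0.01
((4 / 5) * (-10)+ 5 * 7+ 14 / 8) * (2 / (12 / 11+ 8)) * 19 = 4807 / 40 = 120.18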